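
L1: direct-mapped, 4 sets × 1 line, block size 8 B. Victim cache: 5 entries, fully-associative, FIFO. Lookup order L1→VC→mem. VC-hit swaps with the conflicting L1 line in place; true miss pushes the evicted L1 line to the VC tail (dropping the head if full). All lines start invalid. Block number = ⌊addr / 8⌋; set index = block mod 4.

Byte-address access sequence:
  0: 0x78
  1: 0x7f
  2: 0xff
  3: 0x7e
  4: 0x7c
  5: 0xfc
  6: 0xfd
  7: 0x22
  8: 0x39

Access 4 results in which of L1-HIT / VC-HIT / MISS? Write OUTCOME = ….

  [0] addr=0x78 blk=15 s=3: MISS | VC []
  [1] addr=0x7f blk=15 s=3: L1-HIT | VC []
  [2] addr=0xff blk=31 s=3: MISS | VC [15]
  [3] addr=0x7e blk=15 s=3: VC-HIT | VC [31]
  [4] addr=0x7c blk=15 s=3: L1-HIT | VC [31]
  [5] addr=0xfc blk=31 s=3: VC-HIT | VC [15]
  [6] addr=0xfd blk=31 s=3: L1-HIT | VC [15]
  [7] addr=0x22 blk=4 s=0: MISS | VC [15]
  [8] addr=0x39 blk=7 s=3: MISS | VC [15, 31]

OUTCOME = L1-HIT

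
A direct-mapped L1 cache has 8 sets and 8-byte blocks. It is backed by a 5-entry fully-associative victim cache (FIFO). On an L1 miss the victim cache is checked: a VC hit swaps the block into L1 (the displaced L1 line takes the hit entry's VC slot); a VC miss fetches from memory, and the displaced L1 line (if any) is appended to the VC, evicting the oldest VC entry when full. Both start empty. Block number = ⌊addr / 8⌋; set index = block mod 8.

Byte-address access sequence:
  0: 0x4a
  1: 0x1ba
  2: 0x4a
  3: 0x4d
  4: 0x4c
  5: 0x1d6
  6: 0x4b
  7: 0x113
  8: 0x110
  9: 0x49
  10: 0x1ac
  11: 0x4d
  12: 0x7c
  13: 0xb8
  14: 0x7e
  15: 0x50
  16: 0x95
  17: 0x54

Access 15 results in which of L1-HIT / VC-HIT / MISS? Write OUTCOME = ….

OUTCOME = MISS

#0 0x4a→b9/s1 MISS; vc=[]
#1 0x1ba→b55/s7 MISS; vc=[]
#2 0x4a→b9/s1 L1-HIT; vc=[]
#3 0x4d→b9/s1 L1-HIT; vc=[]
#4 0x4c→b9/s1 L1-HIT; vc=[]
#5 0x1d6→b58/s2 MISS; vc=[]
#6 0x4b→b9/s1 L1-HIT; vc=[]
#7 0x113→b34/s2 MISS; vc=[58]
#8 0x110→b34/s2 L1-HIT; vc=[58]
#9 0x49→b9/s1 L1-HIT; vc=[58]
#10 0x1ac→b53/s5 MISS; vc=[58]
#11 0x4d→b9/s1 L1-HIT; vc=[58]
#12 0x7c→b15/s7 MISS; vc=[58,55]
#13 0xb8→b23/s7 MISS; vc=[58,55,15]
#14 0x7e→b15/s7 VC-HIT; vc=[58,55,23]
#15 0x50→b10/s2 MISS; vc=[58,55,23,34]
#16 0x95→b18/s2 MISS; vc=[58,55,23,34,10]
#17 0x54→b10/s2 VC-HIT; vc=[58,55,23,34,18]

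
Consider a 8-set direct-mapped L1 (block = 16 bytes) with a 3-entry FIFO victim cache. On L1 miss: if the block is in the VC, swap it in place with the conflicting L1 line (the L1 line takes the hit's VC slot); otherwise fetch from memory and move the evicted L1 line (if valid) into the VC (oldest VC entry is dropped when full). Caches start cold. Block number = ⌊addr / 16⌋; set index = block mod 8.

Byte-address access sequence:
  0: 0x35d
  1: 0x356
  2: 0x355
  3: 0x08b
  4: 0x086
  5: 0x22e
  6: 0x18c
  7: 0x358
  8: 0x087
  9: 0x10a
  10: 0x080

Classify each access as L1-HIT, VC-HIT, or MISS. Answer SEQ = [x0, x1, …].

  [0] addr=0x35d blk=53 s=5: MISS | VC []
  [1] addr=0x356 blk=53 s=5: L1-HIT | VC []
  [2] addr=0x355 blk=53 s=5: L1-HIT | VC []
  [3] addr=0x8b blk=8 s=0: MISS | VC []
  [4] addr=0x86 blk=8 s=0: L1-HIT | VC []
  [5] addr=0x22e blk=34 s=2: MISS | VC []
  [6] addr=0x18c blk=24 s=0: MISS | VC [8]
  [7] addr=0x358 blk=53 s=5: L1-HIT | VC [8]
  [8] addr=0x87 blk=8 s=0: VC-HIT | VC [24]
  [9] addr=0x10a blk=16 s=0: MISS | VC [24, 8]
  [10] addr=0x80 blk=8 s=0: VC-HIT | VC [24, 16]

SEQ = [MISS, L1-HIT, L1-HIT, MISS, L1-HIT, MISS, MISS, L1-HIT, VC-HIT, MISS, VC-HIT]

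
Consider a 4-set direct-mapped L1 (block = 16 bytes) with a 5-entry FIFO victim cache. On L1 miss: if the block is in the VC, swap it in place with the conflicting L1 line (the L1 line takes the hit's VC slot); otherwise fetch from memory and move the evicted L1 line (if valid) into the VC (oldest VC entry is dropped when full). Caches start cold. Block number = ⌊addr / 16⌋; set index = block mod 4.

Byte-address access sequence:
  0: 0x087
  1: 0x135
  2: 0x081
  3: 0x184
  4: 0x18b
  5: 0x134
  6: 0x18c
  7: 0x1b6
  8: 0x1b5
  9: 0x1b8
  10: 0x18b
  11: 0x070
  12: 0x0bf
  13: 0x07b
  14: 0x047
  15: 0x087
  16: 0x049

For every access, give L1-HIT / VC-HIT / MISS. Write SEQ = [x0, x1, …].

#0 0x87→b8/s0 MISS; vc=[]
#1 0x135→b19/s3 MISS; vc=[]
#2 0x81→b8/s0 L1-HIT; vc=[]
#3 0x184→b24/s0 MISS; vc=[8]
#4 0x18b→b24/s0 L1-HIT; vc=[8]
#5 0x134→b19/s3 L1-HIT; vc=[8]
#6 0x18c→b24/s0 L1-HIT; vc=[8]
#7 0x1b6→b27/s3 MISS; vc=[8,19]
#8 0x1b5→b27/s3 L1-HIT; vc=[8,19]
#9 0x1b8→b27/s3 L1-HIT; vc=[8,19]
#10 0x18b→b24/s0 L1-HIT; vc=[8,19]
#11 0x70→b7/s3 MISS; vc=[8,19,27]
#12 0xbf→b11/s3 MISS; vc=[8,19,27,7]
#13 0x7b→b7/s3 VC-HIT; vc=[8,19,27,11]
#14 0x47→b4/s0 MISS; vc=[8,19,27,11,24]
#15 0x87→b8/s0 VC-HIT; vc=[4,19,27,11,24]
#16 0x49→b4/s0 VC-HIT; vc=[8,19,27,11,24]

SEQ = [MISS, MISS, L1-HIT, MISS, L1-HIT, L1-HIT, L1-HIT, MISS, L1-HIT, L1-HIT, L1-HIT, MISS, MISS, VC-HIT, MISS, VC-HIT, VC-HIT]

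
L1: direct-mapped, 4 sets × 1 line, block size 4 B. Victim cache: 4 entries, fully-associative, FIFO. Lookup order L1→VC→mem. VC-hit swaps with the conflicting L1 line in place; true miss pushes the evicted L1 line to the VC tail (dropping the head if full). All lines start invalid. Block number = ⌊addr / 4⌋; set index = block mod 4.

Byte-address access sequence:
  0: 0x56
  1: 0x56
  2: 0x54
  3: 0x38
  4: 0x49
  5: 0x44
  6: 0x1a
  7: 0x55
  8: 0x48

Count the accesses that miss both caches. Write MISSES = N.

#0 0x56→b21/s1 MISS; vc=[]
#1 0x56→b21/s1 L1-HIT; vc=[]
#2 0x54→b21/s1 L1-HIT; vc=[]
#3 0x38→b14/s2 MISS; vc=[]
#4 0x49→b18/s2 MISS; vc=[14]
#5 0x44→b17/s1 MISS; vc=[14,21]
#6 0x1a→b6/s2 MISS; vc=[14,21,18]
#7 0x55→b21/s1 VC-HIT; vc=[14,17,18]
#8 0x48→b18/s2 VC-HIT; vc=[14,17,6]

MISSES = 5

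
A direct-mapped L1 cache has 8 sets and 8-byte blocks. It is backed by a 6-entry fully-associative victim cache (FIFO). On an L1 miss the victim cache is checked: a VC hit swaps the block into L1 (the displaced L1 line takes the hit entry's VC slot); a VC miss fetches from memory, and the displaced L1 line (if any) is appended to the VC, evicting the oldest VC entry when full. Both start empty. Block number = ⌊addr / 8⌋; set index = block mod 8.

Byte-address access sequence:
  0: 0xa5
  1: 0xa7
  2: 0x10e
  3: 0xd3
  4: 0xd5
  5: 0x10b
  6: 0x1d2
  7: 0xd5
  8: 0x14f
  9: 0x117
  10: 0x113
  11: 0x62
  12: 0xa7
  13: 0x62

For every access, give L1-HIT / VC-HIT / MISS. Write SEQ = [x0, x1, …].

#0 0xa5→b20/s4 MISS; vc=[]
#1 0xa7→b20/s4 L1-HIT; vc=[]
#2 0x10e→b33/s1 MISS; vc=[]
#3 0xd3→b26/s2 MISS; vc=[]
#4 0xd5→b26/s2 L1-HIT; vc=[]
#5 0x10b→b33/s1 L1-HIT; vc=[]
#6 0x1d2→b58/s2 MISS; vc=[26]
#7 0xd5→b26/s2 VC-HIT; vc=[58]
#8 0x14f→b41/s1 MISS; vc=[58,33]
#9 0x117→b34/s2 MISS; vc=[58,33,26]
#10 0x113→b34/s2 L1-HIT; vc=[58,33,26]
#11 0x62→b12/s4 MISS; vc=[58,33,26,20]
#12 0xa7→b20/s4 VC-HIT; vc=[58,33,26,12]
#13 0x62→b12/s4 VC-HIT; vc=[58,33,26,20]

SEQ = [MISS, L1-HIT, MISS, MISS, L1-HIT, L1-HIT, MISS, VC-HIT, MISS, MISS, L1-HIT, MISS, VC-HIT, VC-HIT]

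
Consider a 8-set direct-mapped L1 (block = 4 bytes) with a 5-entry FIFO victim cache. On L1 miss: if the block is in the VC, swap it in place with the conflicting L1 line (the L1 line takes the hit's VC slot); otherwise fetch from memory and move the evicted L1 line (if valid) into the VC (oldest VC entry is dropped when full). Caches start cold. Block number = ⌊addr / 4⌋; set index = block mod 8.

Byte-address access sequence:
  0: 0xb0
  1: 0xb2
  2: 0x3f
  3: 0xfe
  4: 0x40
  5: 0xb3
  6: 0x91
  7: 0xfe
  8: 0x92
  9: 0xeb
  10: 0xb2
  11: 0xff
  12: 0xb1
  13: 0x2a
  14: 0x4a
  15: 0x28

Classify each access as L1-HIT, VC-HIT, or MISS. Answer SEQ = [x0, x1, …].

SEQ = [MISS, L1-HIT, MISS, MISS, MISS, L1-HIT, MISS, L1-HIT, L1-HIT, MISS, VC-HIT, L1-HIT, L1-HIT, MISS, MISS, VC-HIT]

0: 0xb0 (blk 44, set 4) → MISS  vc=[]
1: 0xb2 (blk 44, set 4) → L1-HIT  vc=[]
2: 0x3f (blk 15, set 7) → MISS  vc=[]
3: 0xfe (blk 63, set 7) → MISS  vc=[15]
4: 0x40 (blk 16, set 0) → MISS  vc=[15]
5: 0xb3 (blk 44, set 4) → L1-HIT  vc=[15]
6: 0x91 (blk 36, set 4) → MISS  vc=[15, 44]
7: 0xfe (blk 63, set 7) → L1-HIT  vc=[15, 44]
8: 0x92 (blk 36, set 4) → L1-HIT  vc=[15, 44]
9: 0xeb (blk 58, set 2) → MISS  vc=[15, 44]
10: 0xb2 (blk 44, set 4) → VC-HIT  vc=[15, 36]
11: 0xff (blk 63, set 7) → L1-HIT  vc=[15, 36]
12: 0xb1 (blk 44, set 4) → L1-HIT  vc=[15, 36]
13: 0x2a (blk 10, set 2) → MISS  vc=[15, 36, 58]
14: 0x4a (blk 18, set 2) → MISS  vc=[15, 36, 58, 10]
15: 0x28 (blk 10, set 2) → VC-HIT  vc=[15, 36, 58, 18]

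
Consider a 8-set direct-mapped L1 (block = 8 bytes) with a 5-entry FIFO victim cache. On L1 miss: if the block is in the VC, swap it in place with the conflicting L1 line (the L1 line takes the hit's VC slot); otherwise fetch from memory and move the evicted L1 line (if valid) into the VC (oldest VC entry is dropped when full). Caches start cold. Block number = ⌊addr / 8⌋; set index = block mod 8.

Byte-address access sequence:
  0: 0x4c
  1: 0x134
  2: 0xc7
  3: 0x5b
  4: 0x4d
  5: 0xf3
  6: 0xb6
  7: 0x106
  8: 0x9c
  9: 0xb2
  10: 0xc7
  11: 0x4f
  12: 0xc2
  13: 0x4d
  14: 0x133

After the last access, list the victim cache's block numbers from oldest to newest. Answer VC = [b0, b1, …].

VC = [22, 30, 32, 11]

0: 0x4c (blk 9, set 1) → MISS  vc=[]
1: 0x134 (blk 38, set 6) → MISS  vc=[]
2: 0xc7 (blk 24, set 0) → MISS  vc=[]
3: 0x5b (blk 11, set 3) → MISS  vc=[]
4: 0x4d (blk 9, set 1) → L1-HIT  vc=[]
5: 0xf3 (blk 30, set 6) → MISS  vc=[38]
6: 0xb6 (blk 22, set 6) → MISS  vc=[38, 30]
7: 0x106 (blk 32, set 0) → MISS  vc=[38, 30, 24]
8: 0x9c (blk 19, set 3) → MISS  vc=[38, 30, 24, 11]
9: 0xb2 (blk 22, set 6) → L1-HIT  vc=[38, 30, 24, 11]
10: 0xc7 (blk 24, set 0) → VC-HIT  vc=[38, 30, 32, 11]
11: 0x4f (blk 9, set 1) → L1-HIT  vc=[38, 30, 32, 11]
12: 0xc2 (blk 24, set 0) → L1-HIT  vc=[38, 30, 32, 11]
13: 0x4d (blk 9, set 1) → L1-HIT  vc=[38, 30, 32, 11]
14: 0x133 (blk 38, set 6) → VC-HIT  vc=[22, 30, 32, 11]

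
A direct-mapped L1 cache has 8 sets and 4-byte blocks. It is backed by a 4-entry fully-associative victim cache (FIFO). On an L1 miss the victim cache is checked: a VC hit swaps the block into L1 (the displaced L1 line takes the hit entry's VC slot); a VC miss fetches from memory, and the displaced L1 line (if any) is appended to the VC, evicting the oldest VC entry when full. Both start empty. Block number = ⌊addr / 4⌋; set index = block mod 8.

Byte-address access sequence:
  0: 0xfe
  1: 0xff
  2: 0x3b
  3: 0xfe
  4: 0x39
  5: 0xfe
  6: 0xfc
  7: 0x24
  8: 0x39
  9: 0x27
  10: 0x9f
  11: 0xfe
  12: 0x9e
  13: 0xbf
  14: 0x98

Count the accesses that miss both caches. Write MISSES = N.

MISSES = 6

  [0] addr=0xfe blk=63 s=7: MISS | VC []
  [1] addr=0xff blk=63 s=7: L1-HIT | VC []
  [2] addr=0x3b blk=14 s=6: MISS | VC []
  [3] addr=0xfe blk=63 s=7: L1-HIT | VC []
  [4] addr=0x39 blk=14 s=6: L1-HIT | VC []
  [5] addr=0xfe blk=63 s=7: L1-HIT | VC []
  [6] addr=0xfc blk=63 s=7: L1-HIT | VC []
  [7] addr=0x24 blk=9 s=1: MISS | VC []
  [8] addr=0x39 blk=14 s=6: L1-HIT | VC []
  [9] addr=0x27 blk=9 s=1: L1-HIT | VC []
  [10] addr=0x9f blk=39 s=7: MISS | VC [63]
  [11] addr=0xfe blk=63 s=7: VC-HIT | VC [39]
  [12] addr=0x9e blk=39 s=7: VC-HIT | VC [63]
  [13] addr=0xbf blk=47 s=7: MISS | VC [63, 39]
  [14] addr=0x98 blk=38 s=6: MISS | VC [63, 39, 14]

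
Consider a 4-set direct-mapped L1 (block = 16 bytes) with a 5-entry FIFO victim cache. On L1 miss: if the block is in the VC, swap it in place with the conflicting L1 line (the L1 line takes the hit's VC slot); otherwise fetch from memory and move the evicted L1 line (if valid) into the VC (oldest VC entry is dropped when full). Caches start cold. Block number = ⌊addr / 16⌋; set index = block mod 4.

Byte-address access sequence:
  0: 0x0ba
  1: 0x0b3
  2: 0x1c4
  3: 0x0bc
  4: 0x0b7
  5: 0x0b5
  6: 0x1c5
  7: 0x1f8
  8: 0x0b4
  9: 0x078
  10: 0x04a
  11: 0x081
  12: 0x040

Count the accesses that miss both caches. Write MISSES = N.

MISSES = 6

#0 0xba→b11/s3 MISS; vc=[]
#1 0xb3→b11/s3 L1-HIT; vc=[]
#2 0x1c4→b28/s0 MISS; vc=[]
#3 0xbc→b11/s3 L1-HIT; vc=[]
#4 0xb7→b11/s3 L1-HIT; vc=[]
#5 0xb5→b11/s3 L1-HIT; vc=[]
#6 0x1c5→b28/s0 L1-HIT; vc=[]
#7 0x1f8→b31/s3 MISS; vc=[11]
#8 0xb4→b11/s3 VC-HIT; vc=[31]
#9 0x78→b7/s3 MISS; vc=[31,11]
#10 0x4a→b4/s0 MISS; vc=[31,11,28]
#11 0x81→b8/s0 MISS; vc=[31,11,28,4]
#12 0x40→b4/s0 VC-HIT; vc=[31,11,28,8]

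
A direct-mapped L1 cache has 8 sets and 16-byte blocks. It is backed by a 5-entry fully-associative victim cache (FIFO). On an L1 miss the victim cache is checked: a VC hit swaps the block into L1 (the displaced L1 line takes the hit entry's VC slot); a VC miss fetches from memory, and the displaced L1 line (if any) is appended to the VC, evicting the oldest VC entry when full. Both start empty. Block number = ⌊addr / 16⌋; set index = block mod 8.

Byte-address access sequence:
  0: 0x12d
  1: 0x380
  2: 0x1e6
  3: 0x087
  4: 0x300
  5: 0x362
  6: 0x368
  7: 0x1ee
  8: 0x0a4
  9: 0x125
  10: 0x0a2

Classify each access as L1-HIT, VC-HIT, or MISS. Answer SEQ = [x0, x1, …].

  [0] addr=0x12d blk=18 s=2: MISS | VC []
  [1] addr=0x380 blk=56 s=0: MISS | VC []
  [2] addr=0x1e6 blk=30 s=6: MISS | VC []
  [3] addr=0x87 blk=8 s=0: MISS | VC [56]
  [4] addr=0x300 blk=48 s=0: MISS | VC [56, 8]
  [5] addr=0x362 blk=54 s=6: MISS | VC [56, 8, 30]
  [6] addr=0x368 blk=54 s=6: L1-HIT | VC [56, 8, 30]
  [7] addr=0x1ee blk=30 s=6: VC-HIT | VC [56, 8, 54]
  [8] addr=0xa4 blk=10 s=2: MISS | VC [56, 8, 54, 18]
  [9] addr=0x125 blk=18 s=2: VC-HIT | VC [56, 8, 54, 10]
  [10] addr=0xa2 blk=10 s=2: VC-HIT | VC [56, 8, 54, 18]

SEQ = [MISS, MISS, MISS, MISS, MISS, MISS, L1-HIT, VC-HIT, MISS, VC-HIT, VC-HIT]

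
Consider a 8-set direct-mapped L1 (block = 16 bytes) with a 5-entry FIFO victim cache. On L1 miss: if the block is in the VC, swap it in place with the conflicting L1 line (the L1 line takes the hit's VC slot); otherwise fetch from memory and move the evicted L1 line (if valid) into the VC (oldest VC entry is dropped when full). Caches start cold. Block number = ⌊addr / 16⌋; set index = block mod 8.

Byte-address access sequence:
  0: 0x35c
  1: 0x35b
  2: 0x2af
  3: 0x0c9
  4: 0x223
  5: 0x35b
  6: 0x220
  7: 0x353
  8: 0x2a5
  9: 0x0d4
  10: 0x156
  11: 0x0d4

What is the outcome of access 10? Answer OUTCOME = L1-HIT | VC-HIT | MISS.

OUTCOME = MISS

0: 0x35c (blk 53, set 5) → MISS  vc=[]
1: 0x35b (blk 53, set 5) → L1-HIT  vc=[]
2: 0x2af (blk 42, set 2) → MISS  vc=[]
3: 0xc9 (blk 12, set 4) → MISS  vc=[]
4: 0x223 (blk 34, set 2) → MISS  vc=[42]
5: 0x35b (blk 53, set 5) → L1-HIT  vc=[42]
6: 0x220 (blk 34, set 2) → L1-HIT  vc=[42]
7: 0x353 (blk 53, set 5) → L1-HIT  vc=[42]
8: 0x2a5 (blk 42, set 2) → VC-HIT  vc=[34]
9: 0xd4 (blk 13, set 5) → MISS  vc=[34, 53]
10: 0x156 (blk 21, set 5) → MISS  vc=[34, 53, 13]
11: 0xd4 (blk 13, set 5) → VC-HIT  vc=[34, 53, 21]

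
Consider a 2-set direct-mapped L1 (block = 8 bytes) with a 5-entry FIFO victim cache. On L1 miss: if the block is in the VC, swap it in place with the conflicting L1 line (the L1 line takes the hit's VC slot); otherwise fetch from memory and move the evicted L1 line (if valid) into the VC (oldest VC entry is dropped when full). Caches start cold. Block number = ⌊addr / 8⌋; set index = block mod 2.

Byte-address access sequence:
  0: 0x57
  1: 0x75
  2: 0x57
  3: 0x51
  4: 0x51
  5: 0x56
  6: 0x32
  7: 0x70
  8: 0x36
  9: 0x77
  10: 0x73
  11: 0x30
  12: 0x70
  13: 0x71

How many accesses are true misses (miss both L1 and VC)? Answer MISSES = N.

MISSES = 3

  [0] addr=0x57 blk=10 s=0: MISS | VC []
  [1] addr=0x75 blk=14 s=0: MISS | VC [10]
  [2] addr=0x57 blk=10 s=0: VC-HIT | VC [14]
  [3] addr=0x51 blk=10 s=0: L1-HIT | VC [14]
  [4] addr=0x51 blk=10 s=0: L1-HIT | VC [14]
  [5] addr=0x56 blk=10 s=0: L1-HIT | VC [14]
  [6] addr=0x32 blk=6 s=0: MISS | VC [14, 10]
  [7] addr=0x70 blk=14 s=0: VC-HIT | VC [6, 10]
  [8] addr=0x36 blk=6 s=0: VC-HIT | VC [14, 10]
  [9] addr=0x77 blk=14 s=0: VC-HIT | VC [6, 10]
  [10] addr=0x73 blk=14 s=0: L1-HIT | VC [6, 10]
  [11] addr=0x30 blk=6 s=0: VC-HIT | VC [14, 10]
  [12] addr=0x70 blk=14 s=0: VC-HIT | VC [6, 10]
  [13] addr=0x71 blk=14 s=0: L1-HIT | VC [6, 10]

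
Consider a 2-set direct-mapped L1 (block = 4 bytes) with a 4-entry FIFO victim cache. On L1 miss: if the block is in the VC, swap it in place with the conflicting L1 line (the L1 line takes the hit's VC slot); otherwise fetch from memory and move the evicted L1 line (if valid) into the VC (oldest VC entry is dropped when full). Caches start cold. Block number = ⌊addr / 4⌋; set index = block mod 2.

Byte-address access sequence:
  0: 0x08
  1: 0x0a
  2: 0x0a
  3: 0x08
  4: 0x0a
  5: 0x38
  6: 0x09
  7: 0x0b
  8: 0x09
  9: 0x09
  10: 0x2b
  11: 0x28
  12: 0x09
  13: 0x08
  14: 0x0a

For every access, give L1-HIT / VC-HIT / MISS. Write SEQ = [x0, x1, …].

SEQ = [MISS, L1-HIT, L1-HIT, L1-HIT, L1-HIT, MISS, VC-HIT, L1-HIT, L1-HIT, L1-HIT, MISS, L1-HIT, VC-HIT, L1-HIT, L1-HIT]

0: 0x8 (blk 2, set 0) → MISS  vc=[]
1: 0xa (blk 2, set 0) → L1-HIT  vc=[]
2: 0xa (blk 2, set 0) → L1-HIT  vc=[]
3: 0x8 (blk 2, set 0) → L1-HIT  vc=[]
4: 0xa (blk 2, set 0) → L1-HIT  vc=[]
5: 0x38 (blk 14, set 0) → MISS  vc=[2]
6: 0x9 (blk 2, set 0) → VC-HIT  vc=[14]
7: 0xb (blk 2, set 0) → L1-HIT  vc=[14]
8: 0x9 (blk 2, set 0) → L1-HIT  vc=[14]
9: 0x9 (blk 2, set 0) → L1-HIT  vc=[14]
10: 0x2b (blk 10, set 0) → MISS  vc=[14, 2]
11: 0x28 (blk 10, set 0) → L1-HIT  vc=[14, 2]
12: 0x9 (blk 2, set 0) → VC-HIT  vc=[14, 10]
13: 0x8 (blk 2, set 0) → L1-HIT  vc=[14, 10]
14: 0xa (blk 2, set 0) → L1-HIT  vc=[14, 10]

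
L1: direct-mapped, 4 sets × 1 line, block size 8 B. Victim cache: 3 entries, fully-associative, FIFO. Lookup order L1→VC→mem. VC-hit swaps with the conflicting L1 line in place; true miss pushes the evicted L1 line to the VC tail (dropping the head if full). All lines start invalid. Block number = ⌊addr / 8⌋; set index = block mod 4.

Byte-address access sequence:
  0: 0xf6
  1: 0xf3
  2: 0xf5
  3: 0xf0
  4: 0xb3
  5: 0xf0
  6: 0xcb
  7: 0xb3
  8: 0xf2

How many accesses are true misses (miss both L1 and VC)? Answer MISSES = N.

MISSES = 3

#0 0xf6→b30/s2 MISS; vc=[]
#1 0xf3→b30/s2 L1-HIT; vc=[]
#2 0xf5→b30/s2 L1-HIT; vc=[]
#3 0xf0→b30/s2 L1-HIT; vc=[]
#4 0xb3→b22/s2 MISS; vc=[30]
#5 0xf0→b30/s2 VC-HIT; vc=[22]
#6 0xcb→b25/s1 MISS; vc=[22]
#7 0xb3→b22/s2 VC-HIT; vc=[30]
#8 0xf2→b30/s2 VC-HIT; vc=[22]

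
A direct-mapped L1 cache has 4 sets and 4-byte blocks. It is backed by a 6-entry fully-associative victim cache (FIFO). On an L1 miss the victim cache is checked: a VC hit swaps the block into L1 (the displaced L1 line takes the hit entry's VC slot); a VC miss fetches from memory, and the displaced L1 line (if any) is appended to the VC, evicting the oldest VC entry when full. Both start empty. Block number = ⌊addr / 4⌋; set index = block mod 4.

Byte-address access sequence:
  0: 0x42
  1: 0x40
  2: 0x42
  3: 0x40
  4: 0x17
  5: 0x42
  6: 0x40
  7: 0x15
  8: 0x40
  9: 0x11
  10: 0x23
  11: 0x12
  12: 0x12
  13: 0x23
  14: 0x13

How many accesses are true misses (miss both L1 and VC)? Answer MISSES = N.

MISSES = 4

#0 0x42→b16/s0 MISS; vc=[]
#1 0x40→b16/s0 L1-HIT; vc=[]
#2 0x42→b16/s0 L1-HIT; vc=[]
#3 0x40→b16/s0 L1-HIT; vc=[]
#4 0x17→b5/s1 MISS; vc=[]
#5 0x42→b16/s0 L1-HIT; vc=[]
#6 0x40→b16/s0 L1-HIT; vc=[]
#7 0x15→b5/s1 L1-HIT; vc=[]
#8 0x40→b16/s0 L1-HIT; vc=[]
#9 0x11→b4/s0 MISS; vc=[16]
#10 0x23→b8/s0 MISS; vc=[16,4]
#11 0x12→b4/s0 VC-HIT; vc=[16,8]
#12 0x12→b4/s0 L1-HIT; vc=[16,8]
#13 0x23→b8/s0 VC-HIT; vc=[16,4]
#14 0x13→b4/s0 VC-HIT; vc=[16,8]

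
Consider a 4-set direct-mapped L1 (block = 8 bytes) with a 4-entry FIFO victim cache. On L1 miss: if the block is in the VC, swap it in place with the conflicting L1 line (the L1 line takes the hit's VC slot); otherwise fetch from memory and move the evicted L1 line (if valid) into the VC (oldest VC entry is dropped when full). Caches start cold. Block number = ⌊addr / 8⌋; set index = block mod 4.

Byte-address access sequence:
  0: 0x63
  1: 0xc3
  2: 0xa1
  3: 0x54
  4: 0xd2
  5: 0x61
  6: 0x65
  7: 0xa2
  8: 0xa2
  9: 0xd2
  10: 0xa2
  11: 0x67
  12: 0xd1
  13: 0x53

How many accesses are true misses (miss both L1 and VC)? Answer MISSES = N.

MISSES = 5

#0 0x63→b12/s0 MISS; vc=[]
#1 0xc3→b24/s0 MISS; vc=[12]
#2 0xa1→b20/s0 MISS; vc=[12,24]
#3 0x54→b10/s2 MISS; vc=[12,24]
#4 0xd2→b26/s2 MISS; vc=[12,24,10]
#5 0x61→b12/s0 VC-HIT; vc=[20,24,10]
#6 0x65→b12/s0 L1-HIT; vc=[20,24,10]
#7 0xa2→b20/s0 VC-HIT; vc=[12,24,10]
#8 0xa2→b20/s0 L1-HIT; vc=[12,24,10]
#9 0xd2→b26/s2 L1-HIT; vc=[12,24,10]
#10 0xa2→b20/s0 L1-HIT; vc=[12,24,10]
#11 0x67→b12/s0 VC-HIT; vc=[20,24,10]
#12 0xd1→b26/s2 L1-HIT; vc=[20,24,10]
#13 0x53→b10/s2 VC-HIT; vc=[20,24,26]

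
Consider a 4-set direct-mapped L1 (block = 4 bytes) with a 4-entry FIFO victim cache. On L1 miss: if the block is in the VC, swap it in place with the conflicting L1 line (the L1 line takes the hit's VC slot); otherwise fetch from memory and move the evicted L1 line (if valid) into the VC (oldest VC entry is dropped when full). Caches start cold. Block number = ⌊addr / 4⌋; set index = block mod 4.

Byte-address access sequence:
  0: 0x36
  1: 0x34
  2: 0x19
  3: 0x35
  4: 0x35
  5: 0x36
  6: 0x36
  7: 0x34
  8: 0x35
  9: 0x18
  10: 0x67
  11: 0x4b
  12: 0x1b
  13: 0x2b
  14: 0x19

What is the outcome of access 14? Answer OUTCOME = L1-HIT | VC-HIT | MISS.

OUTCOME = VC-HIT

0: 0x36 (blk 13, set 1) → MISS  vc=[]
1: 0x34 (blk 13, set 1) → L1-HIT  vc=[]
2: 0x19 (blk 6, set 2) → MISS  vc=[]
3: 0x35 (blk 13, set 1) → L1-HIT  vc=[]
4: 0x35 (blk 13, set 1) → L1-HIT  vc=[]
5: 0x36 (blk 13, set 1) → L1-HIT  vc=[]
6: 0x36 (blk 13, set 1) → L1-HIT  vc=[]
7: 0x34 (blk 13, set 1) → L1-HIT  vc=[]
8: 0x35 (blk 13, set 1) → L1-HIT  vc=[]
9: 0x18 (blk 6, set 2) → L1-HIT  vc=[]
10: 0x67 (blk 25, set 1) → MISS  vc=[13]
11: 0x4b (blk 18, set 2) → MISS  vc=[13, 6]
12: 0x1b (blk 6, set 2) → VC-HIT  vc=[13, 18]
13: 0x2b (blk 10, set 2) → MISS  vc=[13, 18, 6]
14: 0x19 (blk 6, set 2) → VC-HIT  vc=[13, 18, 10]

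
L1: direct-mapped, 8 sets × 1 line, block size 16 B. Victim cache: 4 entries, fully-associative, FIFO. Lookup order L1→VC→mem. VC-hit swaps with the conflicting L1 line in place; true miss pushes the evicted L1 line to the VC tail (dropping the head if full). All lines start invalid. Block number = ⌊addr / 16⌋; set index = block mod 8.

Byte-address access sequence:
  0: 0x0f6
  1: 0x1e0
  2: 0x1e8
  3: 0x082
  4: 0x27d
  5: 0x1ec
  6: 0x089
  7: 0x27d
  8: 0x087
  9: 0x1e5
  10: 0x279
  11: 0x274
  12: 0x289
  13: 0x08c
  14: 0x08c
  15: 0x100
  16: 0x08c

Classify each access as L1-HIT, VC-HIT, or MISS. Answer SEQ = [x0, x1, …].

SEQ = [MISS, MISS, L1-HIT, MISS, MISS, L1-HIT, L1-HIT, L1-HIT, L1-HIT, L1-HIT, L1-HIT, L1-HIT, MISS, VC-HIT, L1-HIT, MISS, VC-HIT]

0: 0xf6 (blk 15, set 7) → MISS  vc=[]
1: 0x1e0 (blk 30, set 6) → MISS  vc=[]
2: 0x1e8 (blk 30, set 6) → L1-HIT  vc=[]
3: 0x82 (blk 8, set 0) → MISS  vc=[]
4: 0x27d (blk 39, set 7) → MISS  vc=[15]
5: 0x1ec (blk 30, set 6) → L1-HIT  vc=[15]
6: 0x89 (blk 8, set 0) → L1-HIT  vc=[15]
7: 0x27d (blk 39, set 7) → L1-HIT  vc=[15]
8: 0x87 (blk 8, set 0) → L1-HIT  vc=[15]
9: 0x1e5 (blk 30, set 6) → L1-HIT  vc=[15]
10: 0x279 (blk 39, set 7) → L1-HIT  vc=[15]
11: 0x274 (blk 39, set 7) → L1-HIT  vc=[15]
12: 0x289 (blk 40, set 0) → MISS  vc=[15, 8]
13: 0x8c (blk 8, set 0) → VC-HIT  vc=[15, 40]
14: 0x8c (blk 8, set 0) → L1-HIT  vc=[15, 40]
15: 0x100 (blk 16, set 0) → MISS  vc=[15, 40, 8]
16: 0x8c (blk 8, set 0) → VC-HIT  vc=[15, 40, 16]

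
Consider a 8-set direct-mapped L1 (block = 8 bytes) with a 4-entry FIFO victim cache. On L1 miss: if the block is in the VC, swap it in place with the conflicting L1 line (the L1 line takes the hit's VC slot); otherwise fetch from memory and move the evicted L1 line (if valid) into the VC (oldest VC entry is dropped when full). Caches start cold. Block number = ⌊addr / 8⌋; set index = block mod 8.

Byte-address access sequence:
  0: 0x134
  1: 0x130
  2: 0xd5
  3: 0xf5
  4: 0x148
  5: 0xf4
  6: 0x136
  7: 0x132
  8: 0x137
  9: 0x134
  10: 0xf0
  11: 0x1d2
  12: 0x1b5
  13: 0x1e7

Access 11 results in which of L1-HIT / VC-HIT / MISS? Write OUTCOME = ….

  [0] addr=0x134 blk=38 s=6: MISS | VC []
  [1] addr=0x130 blk=38 s=6: L1-HIT | VC []
  [2] addr=0xd5 blk=26 s=2: MISS | VC []
  [3] addr=0xf5 blk=30 s=6: MISS | VC [38]
  [4] addr=0x148 blk=41 s=1: MISS | VC [38]
  [5] addr=0xf4 blk=30 s=6: L1-HIT | VC [38]
  [6] addr=0x136 blk=38 s=6: VC-HIT | VC [30]
  [7] addr=0x132 blk=38 s=6: L1-HIT | VC [30]
  [8] addr=0x137 blk=38 s=6: L1-HIT | VC [30]
  [9] addr=0x134 blk=38 s=6: L1-HIT | VC [30]
  [10] addr=0xf0 blk=30 s=6: VC-HIT | VC [38]
  [11] addr=0x1d2 blk=58 s=2: MISS | VC [38, 26]
  [12] addr=0x1b5 blk=54 s=6: MISS | VC [38, 26, 30]
  [13] addr=0x1e7 blk=60 s=4: MISS | VC [38, 26, 30]

OUTCOME = MISS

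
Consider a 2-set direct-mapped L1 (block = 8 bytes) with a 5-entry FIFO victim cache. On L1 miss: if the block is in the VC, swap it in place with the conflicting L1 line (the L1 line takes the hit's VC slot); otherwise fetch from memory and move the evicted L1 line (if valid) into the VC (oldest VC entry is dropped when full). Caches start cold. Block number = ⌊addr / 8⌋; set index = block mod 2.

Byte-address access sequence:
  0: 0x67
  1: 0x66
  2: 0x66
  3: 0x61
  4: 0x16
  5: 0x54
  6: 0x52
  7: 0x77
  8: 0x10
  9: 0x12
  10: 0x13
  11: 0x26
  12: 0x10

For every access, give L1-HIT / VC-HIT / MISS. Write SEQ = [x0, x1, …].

#0 0x67→b12/s0 MISS; vc=[]
#1 0x66→b12/s0 L1-HIT; vc=[]
#2 0x66→b12/s0 L1-HIT; vc=[]
#3 0x61→b12/s0 L1-HIT; vc=[]
#4 0x16→b2/s0 MISS; vc=[12]
#5 0x54→b10/s0 MISS; vc=[12,2]
#6 0x52→b10/s0 L1-HIT; vc=[12,2]
#7 0x77→b14/s0 MISS; vc=[12,2,10]
#8 0x10→b2/s0 VC-HIT; vc=[12,14,10]
#9 0x12→b2/s0 L1-HIT; vc=[12,14,10]
#10 0x13→b2/s0 L1-HIT; vc=[12,14,10]
#11 0x26→b4/s0 MISS; vc=[12,14,10,2]
#12 0x10→b2/s0 VC-HIT; vc=[12,14,10,4]

SEQ = [MISS, L1-HIT, L1-HIT, L1-HIT, MISS, MISS, L1-HIT, MISS, VC-HIT, L1-HIT, L1-HIT, MISS, VC-HIT]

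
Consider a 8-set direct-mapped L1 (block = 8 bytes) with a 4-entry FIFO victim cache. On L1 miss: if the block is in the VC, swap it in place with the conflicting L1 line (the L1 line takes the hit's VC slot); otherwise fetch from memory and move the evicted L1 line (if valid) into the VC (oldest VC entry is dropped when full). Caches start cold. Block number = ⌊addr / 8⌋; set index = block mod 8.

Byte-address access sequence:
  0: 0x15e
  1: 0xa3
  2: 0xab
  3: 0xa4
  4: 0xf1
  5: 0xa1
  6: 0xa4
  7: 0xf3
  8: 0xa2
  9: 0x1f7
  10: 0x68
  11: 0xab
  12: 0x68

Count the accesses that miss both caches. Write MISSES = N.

0: 0x15e (blk 43, set 3) → MISS  vc=[]
1: 0xa3 (blk 20, set 4) → MISS  vc=[]
2: 0xab (blk 21, set 5) → MISS  vc=[]
3: 0xa4 (blk 20, set 4) → L1-HIT  vc=[]
4: 0xf1 (blk 30, set 6) → MISS  vc=[]
5: 0xa1 (blk 20, set 4) → L1-HIT  vc=[]
6: 0xa4 (blk 20, set 4) → L1-HIT  vc=[]
7: 0xf3 (blk 30, set 6) → L1-HIT  vc=[]
8: 0xa2 (blk 20, set 4) → L1-HIT  vc=[]
9: 0x1f7 (blk 62, set 6) → MISS  vc=[30]
10: 0x68 (blk 13, set 5) → MISS  vc=[30, 21]
11: 0xab (blk 21, set 5) → VC-HIT  vc=[30, 13]
12: 0x68 (blk 13, set 5) → VC-HIT  vc=[30, 21]

MISSES = 6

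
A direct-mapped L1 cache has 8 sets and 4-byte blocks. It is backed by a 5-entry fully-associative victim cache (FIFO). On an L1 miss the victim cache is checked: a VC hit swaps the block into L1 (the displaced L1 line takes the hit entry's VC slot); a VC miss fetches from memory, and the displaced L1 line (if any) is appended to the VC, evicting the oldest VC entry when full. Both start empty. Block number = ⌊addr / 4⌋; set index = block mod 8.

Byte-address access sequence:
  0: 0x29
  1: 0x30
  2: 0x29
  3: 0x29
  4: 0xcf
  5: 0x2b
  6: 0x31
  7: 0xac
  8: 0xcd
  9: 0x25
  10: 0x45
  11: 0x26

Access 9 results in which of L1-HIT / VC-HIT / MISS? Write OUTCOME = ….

  [0] addr=0x29 blk=10 s=2: MISS | VC []
  [1] addr=0x30 blk=12 s=4: MISS | VC []
  [2] addr=0x29 blk=10 s=2: L1-HIT | VC []
  [3] addr=0x29 blk=10 s=2: L1-HIT | VC []
  [4] addr=0xcf blk=51 s=3: MISS | VC []
  [5] addr=0x2b blk=10 s=2: L1-HIT | VC []
  [6] addr=0x31 blk=12 s=4: L1-HIT | VC []
  [7] addr=0xac blk=43 s=3: MISS | VC [51]
  [8] addr=0xcd blk=51 s=3: VC-HIT | VC [43]
  [9] addr=0x25 blk=9 s=1: MISS | VC [43]
  [10] addr=0x45 blk=17 s=1: MISS | VC [43, 9]
  [11] addr=0x26 blk=9 s=1: VC-HIT | VC [43, 17]

OUTCOME = MISS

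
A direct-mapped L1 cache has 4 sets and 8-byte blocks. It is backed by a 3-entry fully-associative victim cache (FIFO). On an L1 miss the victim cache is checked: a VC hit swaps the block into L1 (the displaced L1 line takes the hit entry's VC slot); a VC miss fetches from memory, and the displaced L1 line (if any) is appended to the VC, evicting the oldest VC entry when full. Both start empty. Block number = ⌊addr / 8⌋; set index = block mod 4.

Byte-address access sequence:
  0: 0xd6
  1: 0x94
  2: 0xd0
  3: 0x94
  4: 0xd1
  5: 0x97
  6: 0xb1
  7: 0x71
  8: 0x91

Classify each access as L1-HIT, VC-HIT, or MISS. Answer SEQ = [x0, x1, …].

SEQ = [MISS, MISS, VC-HIT, VC-HIT, VC-HIT, VC-HIT, MISS, MISS, VC-HIT]

#0 0xd6→b26/s2 MISS; vc=[]
#1 0x94→b18/s2 MISS; vc=[26]
#2 0xd0→b26/s2 VC-HIT; vc=[18]
#3 0x94→b18/s2 VC-HIT; vc=[26]
#4 0xd1→b26/s2 VC-HIT; vc=[18]
#5 0x97→b18/s2 VC-HIT; vc=[26]
#6 0xb1→b22/s2 MISS; vc=[26,18]
#7 0x71→b14/s2 MISS; vc=[26,18,22]
#8 0x91→b18/s2 VC-HIT; vc=[26,14,22]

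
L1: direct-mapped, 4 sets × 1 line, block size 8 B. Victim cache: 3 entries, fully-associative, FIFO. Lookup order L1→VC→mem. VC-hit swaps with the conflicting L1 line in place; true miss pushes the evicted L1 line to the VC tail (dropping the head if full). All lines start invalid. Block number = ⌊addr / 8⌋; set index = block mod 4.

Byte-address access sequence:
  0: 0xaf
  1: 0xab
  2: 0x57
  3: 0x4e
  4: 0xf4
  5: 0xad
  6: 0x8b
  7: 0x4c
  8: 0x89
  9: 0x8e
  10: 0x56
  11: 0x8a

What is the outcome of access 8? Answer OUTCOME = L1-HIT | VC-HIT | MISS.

OUTCOME = VC-HIT

  [0] addr=0xaf blk=21 s=1: MISS | VC []
  [1] addr=0xab blk=21 s=1: L1-HIT | VC []
  [2] addr=0x57 blk=10 s=2: MISS | VC []
  [3] addr=0x4e blk=9 s=1: MISS | VC [21]
  [4] addr=0xf4 blk=30 s=2: MISS | VC [21, 10]
  [5] addr=0xad blk=21 s=1: VC-HIT | VC [9, 10]
  [6] addr=0x8b blk=17 s=1: MISS | VC [9, 10, 21]
  [7] addr=0x4c blk=9 s=1: VC-HIT | VC [17, 10, 21]
  [8] addr=0x89 blk=17 s=1: VC-HIT | VC [9, 10, 21]
  [9] addr=0x8e blk=17 s=1: L1-HIT | VC [9, 10, 21]
  [10] addr=0x56 blk=10 s=2: VC-HIT | VC [9, 30, 21]
  [11] addr=0x8a blk=17 s=1: L1-HIT | VC [9, 30, 21]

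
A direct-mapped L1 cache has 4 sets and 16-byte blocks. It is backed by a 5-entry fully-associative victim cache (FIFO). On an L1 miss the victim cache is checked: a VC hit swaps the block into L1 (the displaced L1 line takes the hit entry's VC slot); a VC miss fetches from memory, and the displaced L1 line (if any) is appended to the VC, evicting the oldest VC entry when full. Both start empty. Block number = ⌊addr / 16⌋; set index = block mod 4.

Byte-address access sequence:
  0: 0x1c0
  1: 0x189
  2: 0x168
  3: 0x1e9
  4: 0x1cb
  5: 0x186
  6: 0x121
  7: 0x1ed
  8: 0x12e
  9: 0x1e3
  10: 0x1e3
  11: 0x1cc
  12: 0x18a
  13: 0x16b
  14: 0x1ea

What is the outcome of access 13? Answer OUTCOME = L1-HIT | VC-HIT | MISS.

OUTCOME = VC-HIT

  [0] addr=0x1c0 blk=28 s=0: MISS | VC []
  [1] addr=0x189 blk=24 s=0: MISS | VC [28]
  [2] addr=0x168 blk=22 s=2: MISS | VC [28]
  [3] addr=0x1e9 blk=30 s=2: MISS | VC [28, 22]
  [4] addr=0x1cb blk=28 s=0: VC-HIT | VC [24, 22]
  [5] addr=0x186 blk=24 s=0: VC-HIT | VC [28, 22]
  [6] addr=0x121 blk=18 s=2: MISS | VC [28, 22, 30]
  [7] addr=0x1ed blk=30 s=2: VC-HIT | VC [28, 22, 18]
  [8] addr=0x12e blk=18 s=2: VC-HIT | VC [28, 22, 30]
  [9] addr=0x1e3 blk=30 s=2: VC-HIT | VC [28, 22, 18]
  [10] addr=0x1e3 blk=30 s=2: L1-HIT | VC [28, 22, 18]
  [11] addr=0x1cc blk=28 s=0: VC-HIT | VC [24, 22, 18]
  [12] addr=0x18a blk=24 s=0: VC-HIT | VC [28, 22, 18]
  [13] addr=0x16b blk=22 s=2: VC-HIT | VC [28, 30, 18]
  [14] addr=0x1ea blk=30 s=2: VC-HIT | VC [28, 22, 18]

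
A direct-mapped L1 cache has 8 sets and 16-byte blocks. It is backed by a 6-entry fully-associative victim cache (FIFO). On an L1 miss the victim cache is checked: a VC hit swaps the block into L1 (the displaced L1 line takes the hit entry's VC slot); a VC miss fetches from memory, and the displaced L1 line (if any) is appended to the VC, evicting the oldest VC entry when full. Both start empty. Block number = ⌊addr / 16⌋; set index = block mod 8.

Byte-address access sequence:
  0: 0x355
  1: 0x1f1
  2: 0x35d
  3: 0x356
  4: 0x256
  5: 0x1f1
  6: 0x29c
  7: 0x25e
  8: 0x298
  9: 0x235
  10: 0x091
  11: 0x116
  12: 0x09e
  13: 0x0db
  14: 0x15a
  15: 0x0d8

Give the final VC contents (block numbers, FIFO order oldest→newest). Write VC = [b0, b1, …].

VC = [53, 41, 17, 37, 21]

0: 0x355 (blk 53, set 5) → MISS  vc=[]
1: 0x1f1 (blk 31, set 7) → MISS  vc=[]
2: 0x35d (blk 53, set 5) → L1-HIT  vc=[]
3: 0x356 (blk 53, set 5) → L1-HIT  vc=[]
4: 0x256 (blk 37, set 5) → MISS  vc=[53]
5: 0x1f1 (blk 31, set 7) → L1-HIT  vc=[53]
6: 0x29c (blk 41, set 1) → MISS  vc=[53]
7: 0x25e (blk 37, set 5) → L1-HIT  vc=[53]
8: 0x298 (blk 41, set 1) → L1-HIT  vc=[53]
9: 0x235 (blk 35, set 3) → MISS  vc=[53]
10: 0x91 (blk 9, set 1) → MISS  vc=[53, 41]
11: 0x116 (blk 17, set 1) → MISS  vc=[53, 41, 9]
12: 0x9e (blk 9, set 1) → VC-HIT  vc=[53, 41, 17]
13: 0xdb (blk 13, set 5) → MISS  vc=[53, 41, 17, 37]
14: 0x15a (blk 21, set 5) → MISS  vc=[53, 41, 17, 37, 13]
15: 0xd8 (blk 13, set 5) → VC-HIT  vc=[53, 41, 17, 37, 21]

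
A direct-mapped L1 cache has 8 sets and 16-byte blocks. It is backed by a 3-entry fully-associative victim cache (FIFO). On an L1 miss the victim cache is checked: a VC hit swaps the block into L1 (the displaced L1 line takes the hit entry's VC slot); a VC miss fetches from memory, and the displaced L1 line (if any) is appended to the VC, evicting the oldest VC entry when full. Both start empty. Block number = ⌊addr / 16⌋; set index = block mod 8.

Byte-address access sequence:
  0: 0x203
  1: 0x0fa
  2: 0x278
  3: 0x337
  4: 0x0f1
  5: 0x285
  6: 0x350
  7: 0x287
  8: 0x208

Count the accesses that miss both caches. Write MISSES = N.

0: 0x203 (blk 32, set 0) → MISS  vc=[]
1: 0xfa (blk 15, set 7) → MISS  vc=[]
2: 0x278 (blk 39, set 7) → MISS  vc=[15]
3: 0x337 (blk 51, set 3) → MISS  vc=[15]
4: 0xf1 (blk 15, set 7) → VC-HIT  vc=[39]
5: 0x285 (blk 40, set 0) → MISS  vc=[39, 32]
6: 0x350 (blk 53, set 5) → MISS  vc=[39, 32]
7: 0x287 (blk 40, set 0) → L1-HIT  vc=[39, 32]
8: 0x208 (blk 32, set 0) → VC-HIT  vc=[39, 40]

MISSES = 6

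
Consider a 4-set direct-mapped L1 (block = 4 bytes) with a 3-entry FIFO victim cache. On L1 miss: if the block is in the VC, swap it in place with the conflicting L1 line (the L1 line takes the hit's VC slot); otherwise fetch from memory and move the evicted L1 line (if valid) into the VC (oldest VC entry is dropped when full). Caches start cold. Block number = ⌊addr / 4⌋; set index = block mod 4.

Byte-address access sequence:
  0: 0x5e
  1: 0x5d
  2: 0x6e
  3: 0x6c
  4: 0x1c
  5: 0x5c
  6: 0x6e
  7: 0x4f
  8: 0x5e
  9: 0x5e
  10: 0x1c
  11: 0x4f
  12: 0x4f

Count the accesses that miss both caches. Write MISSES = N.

  [0] addr=0x5e blk=23 s=3: MISS | VC []
  [1] addr=0x5d blk=23 s=3: L1-HIT | VC []
  [2] addr=0x6e blk=27 s=3: MISS | VC [23]
  [3] addr=0x6c blk=27 s=3: L1-HIT | VC [23]
  [4] addr=0x1c blk=7 s=3: MISS | VC [23, 27]
  [5] addr=0x5c blk=23 s=3: VC-HIT | VC [7, 27]
  [6] addr=0x6e blk=27 s=3: VC-HIT | VC [7, 23]
  [7] addr=0x4f blk=19 s=3: MISS | VC [7, 23, 27]
  [8] addr=0x5e blk=23 s=3: VC-HIT | VC [7, 19, 27]
  [9] addr=0x5e blk=23 s=3: L1-HIT | VC [7, 19, 27]
  [10] addr=0x1c blk=7 s=3: VC-HIT | VC [23, 19, 27]
  [11] addr=0x4f blk=19 s=3: VC-HIT | VC [23, 7, 27]
  [12] addr=0x4f blk=19 s=3: L1-HIT | VC [23, 7, 27]

MISSES = 4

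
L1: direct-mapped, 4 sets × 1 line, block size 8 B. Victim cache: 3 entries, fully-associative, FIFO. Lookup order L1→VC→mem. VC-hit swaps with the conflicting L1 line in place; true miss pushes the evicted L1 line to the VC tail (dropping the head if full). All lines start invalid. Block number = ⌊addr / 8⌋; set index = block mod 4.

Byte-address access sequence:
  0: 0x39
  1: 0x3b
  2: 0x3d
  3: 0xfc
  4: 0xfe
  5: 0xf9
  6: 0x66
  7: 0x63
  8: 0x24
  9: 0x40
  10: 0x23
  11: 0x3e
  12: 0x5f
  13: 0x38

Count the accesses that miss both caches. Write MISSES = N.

#0 0x39→b7/s3 MISS; vc=[]
#1 0x3b→b7/s3 L1-HIT; vc=[]
#2 0x3d→b7/s3 L1-HIT; vc=[]
#3 0xfc→b31/s3 MISS; vc=[7]
#4 0xfe→b31/s3 L1-HIT; vc=[7]
#5 0xf9→b31/s3 L1-HIT; vc=[7]
#6 0x66→b12/s0 MISS; vc=[7]
#7 0x63→b12/s0 L1-HIT; vc=[7]
#8 0x24→b4/s0 MISS; vc=[7,12]
#9 0x40→b8/s0 MISS; vc=[7,12,4]
#10 0x23→b4/s0 VC-HIT; vc=[7,12,8]
#11 0x3e→b7/s3 VC-HIT; vc=[31,12,8]
#12 0x5f→b11/s3 MISS; vc=[12,8,7]
#13 0x38→b7/s3 VC-HIT; vc=[12,8,11]

MISSES = 6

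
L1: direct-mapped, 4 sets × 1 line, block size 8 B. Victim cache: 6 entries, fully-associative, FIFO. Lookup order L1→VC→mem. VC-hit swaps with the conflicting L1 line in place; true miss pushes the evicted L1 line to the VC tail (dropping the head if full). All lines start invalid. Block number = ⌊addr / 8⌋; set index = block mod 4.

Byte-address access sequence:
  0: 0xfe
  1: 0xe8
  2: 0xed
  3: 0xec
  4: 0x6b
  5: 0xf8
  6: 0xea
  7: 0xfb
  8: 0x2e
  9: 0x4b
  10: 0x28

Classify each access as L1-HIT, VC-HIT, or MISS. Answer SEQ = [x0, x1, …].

SEQ = [MISS, MISS, L1-HIT, L1-HIT, MISS, L1-HIT, VC-HIT, L1-HIT, MISS, MISS, VC-HIT]

0: 0xfe (blk 31, set 3) → MISS  vc=[]
1: 0xe8 (blk 29, set 1) → MISS  vc=[]
2: 0xed (blk 29, set 1) → L1-HIT  vc=[]
3: 0xec (blk 29, set 1) → L1-HIT  vc=[]
4: 0x6b (blk 13, set 1) → MISS  vc=[29]
5: 0xf8 (blk 31, set 3) → L1-HIT  vc=[29]
6: 0xea (blk 29, set 1) → VC-HIT  vc=[13]
7: 0xfb (blk 31, set 3) → L1-HIT  vc=[13]
8: 0x2e (blk 5, set 1) → MISS  vc=[13, 29]
9: 0x4b (blk 9, set 1) → MISS  vc=[13, 29, 5]
10: 0x28 (blk 5, set 1) → VC-HIT  vc=[13, 29, 9]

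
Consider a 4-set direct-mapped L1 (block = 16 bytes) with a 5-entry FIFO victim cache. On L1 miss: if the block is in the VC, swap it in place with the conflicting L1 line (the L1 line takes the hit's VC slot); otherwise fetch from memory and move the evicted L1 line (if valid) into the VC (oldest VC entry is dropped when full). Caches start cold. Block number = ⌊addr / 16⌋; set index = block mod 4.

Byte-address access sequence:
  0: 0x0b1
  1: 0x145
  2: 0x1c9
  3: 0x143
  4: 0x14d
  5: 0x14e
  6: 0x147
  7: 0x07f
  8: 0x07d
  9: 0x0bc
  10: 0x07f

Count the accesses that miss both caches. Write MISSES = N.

#0 0xb1→b11/s3 MISS; vc=[]
#1 0x145→b20/s0 MISS; vc=[]
#2 0x1c9→b28/s0 MISS; vc=[20]
#3 0x143→b20/s0 VC-HIT; vc=[28]
#4 0x14d→b20/s0 L1-HIT; vc=[28]
#5 0x14e→b20/s0 L1-HIT; vc=[28]
#6 0x147→b20/s0 L1-HIT; vc=[28]
#7 0x7f→b7/s3 MISS; vc=[28,11]
#8 0x7d→b7/s3 L1-HIT; vc=[28,11]
#9 0xbc→b11/s3 VC-HIT; vc=[28,7]
#10 0x7f→b7/s3 VC-HIT; vc=[28,11]

MISSES = 4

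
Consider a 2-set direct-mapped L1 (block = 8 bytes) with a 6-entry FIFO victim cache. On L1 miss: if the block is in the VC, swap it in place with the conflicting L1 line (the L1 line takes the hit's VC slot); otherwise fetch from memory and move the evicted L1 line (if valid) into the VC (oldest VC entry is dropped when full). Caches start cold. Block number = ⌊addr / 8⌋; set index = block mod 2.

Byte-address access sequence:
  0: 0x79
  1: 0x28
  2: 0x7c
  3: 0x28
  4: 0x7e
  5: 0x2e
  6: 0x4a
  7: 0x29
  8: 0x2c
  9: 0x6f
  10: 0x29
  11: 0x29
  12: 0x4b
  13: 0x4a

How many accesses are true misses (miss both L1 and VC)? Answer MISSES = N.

MISSES = 4

  [0] addr=0x79 blk=15 s=1: MISS | VC []
  [1] addr=0x28 blk=5 s=1: MISS | VC [15]
  [2] addr=0x7c blk=15 s=1: VC-HIT | VC [5]
  [3] addr=0x28 blk=5 s=1: VC-HIT | VC [15]
  [4] addr=0x7e blk=15 s=1: VC-HIT | VC [5]
  [5] addr=0x2e blk=5 s=1: VC-HIT | VC [15]
  [6] addr=0x4a blk=9 s=1: MISS | VC [15, 5]
  [7] addr=0x29 blk=5 s=1: VC-HIT | VC [15, 9]
  [8] addr=0x2c blk=5 s=1: L1-HIT | VC [15, 9]
  [9] addr=0x6f blk=13 s=1: MISS | VC [15, 9, 5]
  [10] addr=0x29 blk=5 s=1: VC-HIT | VC [15, 9, 13]
  [11] addr=0x29 blk=5 s=1: L1-HIT | VC [15, 9, 13]
  [12] addr=0x4b blk=9 s=1: VC-HIT | VC [15, 5, 13]
  [13] addr=0x4a blk=9 s=1: L1-HIT | VC [15, 5, 13]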